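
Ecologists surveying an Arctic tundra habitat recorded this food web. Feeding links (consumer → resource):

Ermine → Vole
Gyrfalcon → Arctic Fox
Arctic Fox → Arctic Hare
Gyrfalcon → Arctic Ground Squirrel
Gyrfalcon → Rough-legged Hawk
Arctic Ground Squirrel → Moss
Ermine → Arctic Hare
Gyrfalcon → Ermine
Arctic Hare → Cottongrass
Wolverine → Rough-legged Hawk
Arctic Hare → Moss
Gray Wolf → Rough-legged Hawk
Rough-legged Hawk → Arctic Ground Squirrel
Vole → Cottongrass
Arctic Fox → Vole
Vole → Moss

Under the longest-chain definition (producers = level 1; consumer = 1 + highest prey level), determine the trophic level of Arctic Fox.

Cottongrass is a producer → level 1.
Vole eats Cottongrass (level 1); other prey at levels: Moss 1 → level 2.
Arctic Fox eats Vole (level 2); other prey at levels: Arctic Hare 2 → level 3.

Trophic level 3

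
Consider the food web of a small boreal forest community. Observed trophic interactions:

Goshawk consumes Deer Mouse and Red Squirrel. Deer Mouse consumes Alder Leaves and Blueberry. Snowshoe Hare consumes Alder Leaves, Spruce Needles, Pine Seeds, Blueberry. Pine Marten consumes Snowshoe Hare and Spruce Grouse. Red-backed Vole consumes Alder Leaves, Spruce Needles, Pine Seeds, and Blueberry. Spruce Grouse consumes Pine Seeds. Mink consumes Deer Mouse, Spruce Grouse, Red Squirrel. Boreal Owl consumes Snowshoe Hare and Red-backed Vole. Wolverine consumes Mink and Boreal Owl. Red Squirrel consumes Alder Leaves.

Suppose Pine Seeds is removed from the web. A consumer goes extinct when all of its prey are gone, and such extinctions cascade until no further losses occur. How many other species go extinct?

Remove Pine Seeds.
Round 1: Spruce Grouse (all prey gone) → extinct.
No further losses. Total secondary extinctions: 1.

1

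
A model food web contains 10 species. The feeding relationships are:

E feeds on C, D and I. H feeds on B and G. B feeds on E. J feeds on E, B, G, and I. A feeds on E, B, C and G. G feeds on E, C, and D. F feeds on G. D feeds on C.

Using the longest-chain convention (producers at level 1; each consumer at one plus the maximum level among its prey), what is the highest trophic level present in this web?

Producers (level 1): C, I.
C → D → E → G → F gives F level 5.
No species has a prey at level 5, so no species reaches level 6.

5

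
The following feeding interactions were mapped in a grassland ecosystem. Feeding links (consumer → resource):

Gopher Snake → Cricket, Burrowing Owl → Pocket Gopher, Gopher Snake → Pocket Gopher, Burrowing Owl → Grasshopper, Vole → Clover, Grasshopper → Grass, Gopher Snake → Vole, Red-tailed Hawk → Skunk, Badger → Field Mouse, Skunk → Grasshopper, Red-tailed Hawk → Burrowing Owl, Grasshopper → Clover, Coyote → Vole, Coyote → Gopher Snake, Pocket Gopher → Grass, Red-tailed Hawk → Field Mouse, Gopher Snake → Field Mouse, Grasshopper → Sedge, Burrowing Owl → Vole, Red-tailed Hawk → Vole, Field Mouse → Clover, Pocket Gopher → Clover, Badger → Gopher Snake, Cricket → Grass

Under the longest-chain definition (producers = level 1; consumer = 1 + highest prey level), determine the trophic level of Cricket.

Grass is a producer → level 1.
Cricket eats Grass → level 2.

Trophic level 2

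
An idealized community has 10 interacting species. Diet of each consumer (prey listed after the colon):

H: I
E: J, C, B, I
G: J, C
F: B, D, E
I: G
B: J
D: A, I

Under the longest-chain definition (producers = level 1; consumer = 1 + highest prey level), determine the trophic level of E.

Trophic level 4

J is a producer → level 1.
G eats J (level 1); other prey at levels: C 1 → level 2.
I eats G → level 3.
E eats I (level 3); other prey at levels: J 1, C 1, B 2 → level 4.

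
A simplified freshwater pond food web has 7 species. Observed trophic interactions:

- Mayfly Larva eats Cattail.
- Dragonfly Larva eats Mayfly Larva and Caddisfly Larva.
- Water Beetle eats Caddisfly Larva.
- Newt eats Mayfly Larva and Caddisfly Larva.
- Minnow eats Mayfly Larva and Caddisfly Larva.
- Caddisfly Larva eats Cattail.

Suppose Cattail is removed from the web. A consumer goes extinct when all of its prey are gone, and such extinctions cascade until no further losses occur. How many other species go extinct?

Remove Cattail.
Round 1: Mayfly Larva (all prey gone), Caddisfly Larva (all prey gone) → extinct.
Round 2: Minnow (all prey gone), Newt (all prey gone), Water Beetle (all prey gone), Dragonfly Larva (all prey gone) → extinct.
No further losses. Total secondary extinctions: 6.

6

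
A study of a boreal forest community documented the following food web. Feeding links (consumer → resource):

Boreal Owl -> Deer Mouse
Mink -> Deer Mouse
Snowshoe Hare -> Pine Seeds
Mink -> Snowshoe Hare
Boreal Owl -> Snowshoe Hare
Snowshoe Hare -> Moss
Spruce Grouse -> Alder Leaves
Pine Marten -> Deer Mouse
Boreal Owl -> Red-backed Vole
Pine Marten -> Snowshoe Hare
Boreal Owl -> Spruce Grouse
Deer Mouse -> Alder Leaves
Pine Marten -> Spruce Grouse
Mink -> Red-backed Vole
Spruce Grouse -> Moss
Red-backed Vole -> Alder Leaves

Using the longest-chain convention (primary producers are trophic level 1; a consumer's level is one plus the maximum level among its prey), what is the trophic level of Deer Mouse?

Trophic level 2

Alder Leaves is a producer → level 1.
Deer Mouse eats Alder Leaves → level 2.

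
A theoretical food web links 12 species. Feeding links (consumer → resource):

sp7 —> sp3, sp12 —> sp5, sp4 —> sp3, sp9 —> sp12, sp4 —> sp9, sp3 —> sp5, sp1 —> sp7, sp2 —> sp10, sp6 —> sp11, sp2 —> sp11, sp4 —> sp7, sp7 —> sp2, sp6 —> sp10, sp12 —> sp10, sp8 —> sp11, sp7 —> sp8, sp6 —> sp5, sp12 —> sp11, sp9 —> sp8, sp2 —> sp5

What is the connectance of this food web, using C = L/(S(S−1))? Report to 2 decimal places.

The web has S = 12 species and L = 20 feeding links.
C = L / (S(S−1)) = 20 / 132 = 0.1515 ≈ 0.15.

C = 0.15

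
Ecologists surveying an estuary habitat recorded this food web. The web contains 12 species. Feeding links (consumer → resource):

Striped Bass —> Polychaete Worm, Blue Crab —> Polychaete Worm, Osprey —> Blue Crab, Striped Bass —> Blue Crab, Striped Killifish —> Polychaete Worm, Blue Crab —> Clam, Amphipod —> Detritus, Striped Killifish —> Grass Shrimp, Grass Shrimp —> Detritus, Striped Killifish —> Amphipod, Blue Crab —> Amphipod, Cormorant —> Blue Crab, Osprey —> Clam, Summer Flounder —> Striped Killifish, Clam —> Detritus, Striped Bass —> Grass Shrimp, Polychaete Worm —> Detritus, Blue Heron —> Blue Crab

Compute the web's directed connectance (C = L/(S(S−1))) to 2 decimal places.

C = 0.14

The web has S = 12 species and L = 18 feeding links.
C = L / (S(S−1)) = 18 / 132 = 0.1364 ≈ 0.14.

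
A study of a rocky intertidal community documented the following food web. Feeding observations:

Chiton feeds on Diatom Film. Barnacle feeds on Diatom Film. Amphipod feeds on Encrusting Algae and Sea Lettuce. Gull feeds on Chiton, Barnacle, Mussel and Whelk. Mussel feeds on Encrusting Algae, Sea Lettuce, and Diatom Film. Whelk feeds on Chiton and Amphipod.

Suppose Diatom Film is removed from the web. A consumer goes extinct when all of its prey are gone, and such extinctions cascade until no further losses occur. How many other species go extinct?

2

Remove Diatom Film.
Round 1: Chiton (all prey gone), Barnacle (all prey gone) → extinct.
No further losses. Total secondary extinctions: 2.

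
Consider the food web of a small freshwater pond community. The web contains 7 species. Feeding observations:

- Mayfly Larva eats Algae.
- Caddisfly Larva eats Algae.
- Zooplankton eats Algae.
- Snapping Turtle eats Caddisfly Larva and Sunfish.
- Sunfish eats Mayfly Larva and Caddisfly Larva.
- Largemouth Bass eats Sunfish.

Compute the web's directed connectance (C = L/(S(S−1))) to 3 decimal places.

The web has S = 7 species and L = 8 feeding links.
C = L / (S(S−1)) = 8 / 42 = 0.1905 ≈ 0.190.

C = 0.190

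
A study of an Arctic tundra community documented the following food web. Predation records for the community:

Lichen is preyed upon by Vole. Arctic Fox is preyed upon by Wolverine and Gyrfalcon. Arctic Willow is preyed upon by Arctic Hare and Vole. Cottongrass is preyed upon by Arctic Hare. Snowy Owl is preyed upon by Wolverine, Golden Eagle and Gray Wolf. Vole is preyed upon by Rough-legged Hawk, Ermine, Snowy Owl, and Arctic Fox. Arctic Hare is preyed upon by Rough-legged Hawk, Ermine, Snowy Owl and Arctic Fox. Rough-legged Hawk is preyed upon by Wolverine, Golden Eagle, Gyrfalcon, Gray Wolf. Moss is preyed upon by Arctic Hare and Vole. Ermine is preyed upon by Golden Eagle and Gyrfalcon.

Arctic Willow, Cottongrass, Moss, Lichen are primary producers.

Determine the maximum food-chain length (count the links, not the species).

3 links

One longest chain: Arctic Willow → Vole → Rough-legged Hawk → Gray Wolf.
It has 4 species and 3 links.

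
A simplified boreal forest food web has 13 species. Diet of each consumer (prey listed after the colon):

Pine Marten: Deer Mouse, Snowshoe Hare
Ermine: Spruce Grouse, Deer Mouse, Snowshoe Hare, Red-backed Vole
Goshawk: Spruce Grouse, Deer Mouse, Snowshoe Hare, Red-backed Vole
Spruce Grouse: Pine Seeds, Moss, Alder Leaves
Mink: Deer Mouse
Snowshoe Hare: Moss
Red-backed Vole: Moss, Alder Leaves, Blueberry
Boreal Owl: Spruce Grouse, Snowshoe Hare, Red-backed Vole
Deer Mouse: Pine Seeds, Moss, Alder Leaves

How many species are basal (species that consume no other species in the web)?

4

Basal species (no prey listed): Pine Seeds, Moss, Alder Leaves, Blueberry.
Count: 4.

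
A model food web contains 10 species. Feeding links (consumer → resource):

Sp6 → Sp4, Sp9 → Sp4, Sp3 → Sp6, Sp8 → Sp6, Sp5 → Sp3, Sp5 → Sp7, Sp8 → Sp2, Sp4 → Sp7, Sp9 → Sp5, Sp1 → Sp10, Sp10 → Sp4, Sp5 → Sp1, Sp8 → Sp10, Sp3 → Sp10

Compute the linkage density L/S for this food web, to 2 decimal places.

There are L = 14 links among S = 10 species.
L/S = 14/10 = 1.4000 ≈ 1.40.

L/S = 1.40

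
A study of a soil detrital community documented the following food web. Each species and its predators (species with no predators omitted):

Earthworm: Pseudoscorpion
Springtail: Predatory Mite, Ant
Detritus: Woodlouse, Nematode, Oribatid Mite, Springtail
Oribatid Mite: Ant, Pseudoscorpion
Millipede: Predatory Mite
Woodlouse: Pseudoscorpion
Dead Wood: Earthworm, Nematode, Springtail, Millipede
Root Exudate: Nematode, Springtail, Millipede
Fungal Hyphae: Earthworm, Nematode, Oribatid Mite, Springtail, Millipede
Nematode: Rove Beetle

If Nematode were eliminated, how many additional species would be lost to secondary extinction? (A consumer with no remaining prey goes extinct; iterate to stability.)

1

Remove Nematode.
Round 1: Rove Beetle (all prey gone) → extinct.
No further losses. Total secondary extinctions: 1.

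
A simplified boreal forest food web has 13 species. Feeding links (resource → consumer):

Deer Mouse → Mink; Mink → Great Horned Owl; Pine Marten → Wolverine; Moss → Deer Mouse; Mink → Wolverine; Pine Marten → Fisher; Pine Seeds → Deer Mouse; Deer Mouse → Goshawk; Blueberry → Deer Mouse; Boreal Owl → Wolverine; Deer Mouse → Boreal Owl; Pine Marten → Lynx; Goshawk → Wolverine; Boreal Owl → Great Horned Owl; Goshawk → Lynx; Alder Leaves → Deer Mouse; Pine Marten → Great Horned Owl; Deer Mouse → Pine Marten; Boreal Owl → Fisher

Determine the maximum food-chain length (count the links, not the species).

One longest chain: Pine Seeds → Deer Mouse → Boreal Owl → Great Horned Owl.
It has 4 species and 3 links.

3 links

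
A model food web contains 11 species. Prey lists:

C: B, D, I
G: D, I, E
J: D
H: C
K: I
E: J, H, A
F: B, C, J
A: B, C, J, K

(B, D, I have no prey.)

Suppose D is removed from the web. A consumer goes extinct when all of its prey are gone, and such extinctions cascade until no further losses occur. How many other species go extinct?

Remove D.
Round 1: J (all prey gone) → extinct.
No further losses. Total secondary extinctions: 1.

1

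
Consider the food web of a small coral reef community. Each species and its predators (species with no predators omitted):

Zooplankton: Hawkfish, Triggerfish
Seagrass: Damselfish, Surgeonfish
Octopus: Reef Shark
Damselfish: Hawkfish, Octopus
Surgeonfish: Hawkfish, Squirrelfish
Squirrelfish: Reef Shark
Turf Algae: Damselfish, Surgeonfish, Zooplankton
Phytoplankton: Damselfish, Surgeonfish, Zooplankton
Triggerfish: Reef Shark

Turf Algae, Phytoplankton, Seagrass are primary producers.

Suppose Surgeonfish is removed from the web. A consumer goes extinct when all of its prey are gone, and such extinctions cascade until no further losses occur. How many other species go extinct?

Remove Surgeonfish.
Round 1: Squirrelfish (all prey gone) → extinct.
No further losses. Total secondary extinctions: 1.

1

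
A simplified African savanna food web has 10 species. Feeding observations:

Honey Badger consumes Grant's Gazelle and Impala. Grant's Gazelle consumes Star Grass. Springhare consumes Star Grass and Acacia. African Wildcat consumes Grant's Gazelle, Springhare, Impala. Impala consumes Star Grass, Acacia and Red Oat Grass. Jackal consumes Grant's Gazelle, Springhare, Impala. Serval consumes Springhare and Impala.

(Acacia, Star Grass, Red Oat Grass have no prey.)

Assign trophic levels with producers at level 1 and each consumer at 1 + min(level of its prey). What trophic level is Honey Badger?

Trophic level 3

Star Grass is a producer → level 1.
Grant's Gazelle eats Star Grass → level 2.
Honey Badger eats Grant's Gazelle → level 3.
No prey of Honey Badger is below level 2, so 3 is the minimum.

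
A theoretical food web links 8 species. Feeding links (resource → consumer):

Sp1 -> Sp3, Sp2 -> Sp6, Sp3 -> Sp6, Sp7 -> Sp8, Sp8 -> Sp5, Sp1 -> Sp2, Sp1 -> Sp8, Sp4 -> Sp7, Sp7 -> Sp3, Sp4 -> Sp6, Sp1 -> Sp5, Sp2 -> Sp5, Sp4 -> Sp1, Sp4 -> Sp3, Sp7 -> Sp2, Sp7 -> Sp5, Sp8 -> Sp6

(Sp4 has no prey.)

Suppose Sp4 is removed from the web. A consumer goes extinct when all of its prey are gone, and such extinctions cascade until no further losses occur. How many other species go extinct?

Remove Sp4.
Round 1: Sp1 (all prey gone), Sp7 (all prey gone) → extinct.
Round 2: Sp3 (all prey gone), Sp8 (all prey gone), Sp2 (all prey gone) → extinct.
Round 3: Sp6 (all prey gone), Sp5 (all prey gone) → extinct.
No further losses. Total secondary extinctions: 7.

7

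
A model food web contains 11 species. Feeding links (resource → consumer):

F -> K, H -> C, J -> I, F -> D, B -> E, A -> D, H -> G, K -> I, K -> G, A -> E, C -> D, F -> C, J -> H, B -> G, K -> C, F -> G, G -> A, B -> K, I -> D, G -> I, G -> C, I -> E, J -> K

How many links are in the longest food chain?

One longest chain: J → H → G → A → E.
It has 5 species and 4 links.

4 links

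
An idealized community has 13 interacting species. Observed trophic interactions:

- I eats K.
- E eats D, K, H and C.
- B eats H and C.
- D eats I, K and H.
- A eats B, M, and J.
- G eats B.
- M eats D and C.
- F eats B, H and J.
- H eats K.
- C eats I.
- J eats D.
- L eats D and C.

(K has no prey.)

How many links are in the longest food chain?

4 links

One longest chain: K → I → C → B → F.
It has 5 species and 4 links.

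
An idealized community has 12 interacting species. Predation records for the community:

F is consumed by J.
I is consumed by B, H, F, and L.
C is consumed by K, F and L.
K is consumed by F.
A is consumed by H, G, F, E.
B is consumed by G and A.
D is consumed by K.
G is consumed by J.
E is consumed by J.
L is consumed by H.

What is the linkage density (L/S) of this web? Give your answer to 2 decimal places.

There are L = 19 links among S = 12 species.
L/S = 19/12 = 1.5833 ≈ 1.58.

L/S = 1.58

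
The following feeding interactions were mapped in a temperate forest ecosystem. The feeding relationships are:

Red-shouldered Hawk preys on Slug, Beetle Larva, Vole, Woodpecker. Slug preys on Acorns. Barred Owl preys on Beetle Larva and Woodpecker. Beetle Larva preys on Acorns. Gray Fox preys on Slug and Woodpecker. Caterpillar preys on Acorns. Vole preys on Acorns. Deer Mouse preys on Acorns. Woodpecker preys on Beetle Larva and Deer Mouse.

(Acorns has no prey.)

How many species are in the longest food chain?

One longest chain: Acorns → Deer Mouse → Woodpecker → Gray Fox.
It has 4 species and 3 links.

4 species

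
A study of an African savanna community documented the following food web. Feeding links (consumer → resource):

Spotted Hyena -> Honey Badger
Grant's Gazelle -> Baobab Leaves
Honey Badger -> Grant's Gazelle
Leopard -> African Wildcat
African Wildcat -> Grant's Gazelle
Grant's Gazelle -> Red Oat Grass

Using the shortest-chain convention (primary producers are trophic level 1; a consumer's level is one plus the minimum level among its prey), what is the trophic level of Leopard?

Red Oat Grass is a producer → level 1.
Grant's Gazelle eats Red Oat Grass → level 2.
African Wildcat eats Grant's Gazelle → level 3.
Leopard eats African Wildcat → level 4.
No prey of Leopard is below level 3, so 4 is the minimum.

Trophic level 4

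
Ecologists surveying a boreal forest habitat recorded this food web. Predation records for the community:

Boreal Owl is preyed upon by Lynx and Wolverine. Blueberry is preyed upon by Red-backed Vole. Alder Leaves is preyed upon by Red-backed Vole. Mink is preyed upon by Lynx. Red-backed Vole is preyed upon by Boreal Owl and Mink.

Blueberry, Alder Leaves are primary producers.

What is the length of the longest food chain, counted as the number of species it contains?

One longest chain: Blueberry → Red-backed Vole → Boreal Owl → Wolverine.
It has 4 species and 3 links.

4 species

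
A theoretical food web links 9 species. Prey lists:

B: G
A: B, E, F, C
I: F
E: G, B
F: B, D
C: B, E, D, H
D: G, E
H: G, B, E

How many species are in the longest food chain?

One longest chain: G → B → E → D → F → I.
It has 6 species and 5 links.

6 species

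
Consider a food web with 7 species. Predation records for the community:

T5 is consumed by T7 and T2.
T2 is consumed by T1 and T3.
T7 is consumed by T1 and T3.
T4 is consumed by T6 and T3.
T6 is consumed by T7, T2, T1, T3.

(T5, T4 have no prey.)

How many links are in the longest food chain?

One longest chain: T4 → T6 → T7 → T3.
It has 4 species and 3 links.

3 links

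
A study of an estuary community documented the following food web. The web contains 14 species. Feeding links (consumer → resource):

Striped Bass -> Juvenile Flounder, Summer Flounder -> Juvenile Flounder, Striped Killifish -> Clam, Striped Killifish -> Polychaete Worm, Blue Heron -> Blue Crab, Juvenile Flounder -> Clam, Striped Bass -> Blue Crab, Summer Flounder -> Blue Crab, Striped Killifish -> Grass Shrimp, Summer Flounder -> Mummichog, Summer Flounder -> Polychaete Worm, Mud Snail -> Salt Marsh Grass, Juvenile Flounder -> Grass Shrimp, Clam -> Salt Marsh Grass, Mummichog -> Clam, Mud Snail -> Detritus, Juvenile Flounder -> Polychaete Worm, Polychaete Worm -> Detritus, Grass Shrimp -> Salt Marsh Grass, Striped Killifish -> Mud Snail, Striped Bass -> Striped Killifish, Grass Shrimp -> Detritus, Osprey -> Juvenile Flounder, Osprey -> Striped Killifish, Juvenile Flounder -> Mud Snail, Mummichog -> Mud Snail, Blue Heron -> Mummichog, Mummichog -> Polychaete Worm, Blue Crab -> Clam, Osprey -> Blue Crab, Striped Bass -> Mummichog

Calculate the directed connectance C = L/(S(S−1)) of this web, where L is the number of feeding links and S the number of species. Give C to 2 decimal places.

C = 0.17

The web has S = 14 species and L = 31 feeding links.
C = L / (S(S−1)) = 31 / 182 = 0.1703 ≈ 0.17.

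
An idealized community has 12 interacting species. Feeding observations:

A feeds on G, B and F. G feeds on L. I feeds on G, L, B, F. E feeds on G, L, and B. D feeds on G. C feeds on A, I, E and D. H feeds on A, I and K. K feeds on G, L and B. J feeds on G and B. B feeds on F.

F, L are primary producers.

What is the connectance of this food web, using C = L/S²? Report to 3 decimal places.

C = 0.174

The web has S = 12 species and L = 25 feeding links.
C = L / S² = 25 / 144 = 0.1736 ≈ 0.174.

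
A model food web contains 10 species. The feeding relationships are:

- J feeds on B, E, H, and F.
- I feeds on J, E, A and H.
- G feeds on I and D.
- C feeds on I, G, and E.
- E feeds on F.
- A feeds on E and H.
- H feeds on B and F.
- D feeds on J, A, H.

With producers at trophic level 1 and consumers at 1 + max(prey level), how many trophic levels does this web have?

6

Producers (level 1): F, B.
F → H → J → D → G → C gives C level 6.
No species has a prey at level 6, so no species reaches level 7.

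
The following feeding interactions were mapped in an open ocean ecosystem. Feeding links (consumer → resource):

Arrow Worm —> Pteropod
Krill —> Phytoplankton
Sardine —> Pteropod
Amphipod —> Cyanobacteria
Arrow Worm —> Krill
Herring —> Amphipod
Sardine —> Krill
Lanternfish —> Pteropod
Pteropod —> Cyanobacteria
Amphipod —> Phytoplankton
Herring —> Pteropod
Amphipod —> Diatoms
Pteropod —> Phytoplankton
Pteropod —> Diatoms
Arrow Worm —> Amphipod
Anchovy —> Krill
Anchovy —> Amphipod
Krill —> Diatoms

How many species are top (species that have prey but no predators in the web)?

Top species (has prey, but nothing eats it): Herring, Lanternfish, Sardine, Anchovy, Arrow Worm.
Count: 5.

5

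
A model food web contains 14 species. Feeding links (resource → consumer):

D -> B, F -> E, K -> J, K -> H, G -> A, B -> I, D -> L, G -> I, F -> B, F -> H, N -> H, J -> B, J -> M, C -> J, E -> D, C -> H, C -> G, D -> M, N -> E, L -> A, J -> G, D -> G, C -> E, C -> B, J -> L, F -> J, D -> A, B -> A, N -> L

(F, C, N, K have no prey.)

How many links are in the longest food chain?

4 links

One longest chain: F → E → D → B → I.
It has 5 species and 4 links.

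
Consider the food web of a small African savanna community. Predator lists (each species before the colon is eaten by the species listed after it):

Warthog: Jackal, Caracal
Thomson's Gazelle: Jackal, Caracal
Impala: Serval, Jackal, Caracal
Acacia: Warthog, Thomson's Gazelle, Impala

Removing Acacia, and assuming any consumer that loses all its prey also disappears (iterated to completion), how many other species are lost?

Remove Acacia.
Round 1: Warthog (all prey gone), Thomson's Gazelle (all prey gone), Impala (all prey gone) → extinct.
Round 2: Serval (all prey gone), Jackal (all prey gone), Caracal (all prey gone) → extinct.
No further losses. Total secondary extinctions: 6.

6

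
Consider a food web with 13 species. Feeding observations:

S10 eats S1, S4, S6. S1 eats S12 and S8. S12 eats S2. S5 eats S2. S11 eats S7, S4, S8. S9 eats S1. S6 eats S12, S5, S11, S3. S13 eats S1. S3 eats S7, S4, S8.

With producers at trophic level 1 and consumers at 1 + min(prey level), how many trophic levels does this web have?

3

Producers (level 1): S4, S2, S7, S8.
Following each consumer down to its lowest-level prey: S8 → S1 → S9 (levels 1 through 3).
All prey of S9 (S1 2) are at level 2 or above, so S9 is at level 1 + 2 = 3.
Every consumer has at least one prey at level 2 or below, so none exceeds level 3.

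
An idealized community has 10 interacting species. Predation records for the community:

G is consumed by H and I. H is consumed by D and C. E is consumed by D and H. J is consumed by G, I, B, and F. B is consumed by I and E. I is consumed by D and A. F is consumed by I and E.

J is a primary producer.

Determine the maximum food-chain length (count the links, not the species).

4 links

One longest chain: J → F → E → H → C.
It has 5 species and 4 links.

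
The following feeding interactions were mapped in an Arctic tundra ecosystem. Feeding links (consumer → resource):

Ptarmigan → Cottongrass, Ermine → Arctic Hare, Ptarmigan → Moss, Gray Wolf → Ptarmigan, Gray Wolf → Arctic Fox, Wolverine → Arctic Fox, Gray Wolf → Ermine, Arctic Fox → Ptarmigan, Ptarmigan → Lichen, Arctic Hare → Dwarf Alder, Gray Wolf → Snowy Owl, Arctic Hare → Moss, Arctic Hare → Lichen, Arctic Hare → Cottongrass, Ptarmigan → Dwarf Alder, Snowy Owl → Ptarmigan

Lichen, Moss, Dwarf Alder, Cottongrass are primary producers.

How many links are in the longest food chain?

3 links

One longest chain: Lichen → Ptarmigan → Snowy Owl → Gray Wolf.
It has 4 species and 3 links.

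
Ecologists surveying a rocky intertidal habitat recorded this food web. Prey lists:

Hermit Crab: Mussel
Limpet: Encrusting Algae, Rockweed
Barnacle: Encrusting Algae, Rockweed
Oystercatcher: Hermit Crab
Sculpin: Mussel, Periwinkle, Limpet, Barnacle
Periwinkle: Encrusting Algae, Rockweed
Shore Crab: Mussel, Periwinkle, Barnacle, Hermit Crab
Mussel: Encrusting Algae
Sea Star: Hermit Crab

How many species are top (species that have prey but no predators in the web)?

Top species (has prey, but nothing eats it): Sculpin, Oystercatcher, Sea Star, Shore Crab.
Count: 4.

4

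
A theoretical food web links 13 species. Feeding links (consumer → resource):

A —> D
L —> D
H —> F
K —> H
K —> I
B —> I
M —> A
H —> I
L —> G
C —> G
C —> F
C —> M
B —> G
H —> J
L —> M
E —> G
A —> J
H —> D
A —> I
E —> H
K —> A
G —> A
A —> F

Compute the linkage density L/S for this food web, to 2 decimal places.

L/S = 1.77

There are L = 23 links among S = 13 species.
L/S = 23/13 = 1.7692 ≈ 1.77.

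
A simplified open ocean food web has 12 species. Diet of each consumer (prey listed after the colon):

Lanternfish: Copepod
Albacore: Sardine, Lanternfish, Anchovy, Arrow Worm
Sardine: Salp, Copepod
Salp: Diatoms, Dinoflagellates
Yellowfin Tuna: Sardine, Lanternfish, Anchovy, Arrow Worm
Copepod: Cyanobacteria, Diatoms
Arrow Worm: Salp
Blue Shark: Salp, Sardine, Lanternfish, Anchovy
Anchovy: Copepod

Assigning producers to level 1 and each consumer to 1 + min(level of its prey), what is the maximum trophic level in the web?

4

Producers (level 1): Cyanobacteria, Diatoms, Dinoflagellates.
Following each consumer down to its lowest-level prey: Diatoms → Salp → Arrow Worm → Yellowfin Tuna (levels 1 through 4).
All prey of Yellowfin Tuna (Arrow Worm 3, Sardine 3, Lanternfish 3, Anchovy 3) are at level 3 or above, so Yellowfin Tuna is at level 1 + 3 = 4.
Every consumer has at least one prey at level 3 or below, so none exceeds level 4.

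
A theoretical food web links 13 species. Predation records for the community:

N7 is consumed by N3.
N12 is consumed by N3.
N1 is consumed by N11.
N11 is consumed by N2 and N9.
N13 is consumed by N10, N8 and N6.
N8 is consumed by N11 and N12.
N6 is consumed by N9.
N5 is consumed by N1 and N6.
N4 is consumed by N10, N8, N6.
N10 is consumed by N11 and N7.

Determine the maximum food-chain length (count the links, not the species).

One longest chain: N13 → N10 → N11 → N9.
It has 4 species and 3 links.

3 links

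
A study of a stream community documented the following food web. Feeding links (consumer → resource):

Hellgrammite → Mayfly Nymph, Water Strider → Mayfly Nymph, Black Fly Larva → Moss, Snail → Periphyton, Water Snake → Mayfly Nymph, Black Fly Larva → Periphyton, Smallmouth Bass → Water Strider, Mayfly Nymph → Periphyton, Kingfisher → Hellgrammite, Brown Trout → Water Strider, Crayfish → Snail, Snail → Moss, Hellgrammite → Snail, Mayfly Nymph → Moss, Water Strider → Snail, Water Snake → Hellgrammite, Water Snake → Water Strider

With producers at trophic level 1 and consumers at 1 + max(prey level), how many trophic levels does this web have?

Producers (level 1): Moss, Periphyton.
Moss → Mayfly Nymph → Hellgrammite → Kingfisher gives Kingfisher level 4.
No species has a prey at level 4, so no species reaches level 5.

4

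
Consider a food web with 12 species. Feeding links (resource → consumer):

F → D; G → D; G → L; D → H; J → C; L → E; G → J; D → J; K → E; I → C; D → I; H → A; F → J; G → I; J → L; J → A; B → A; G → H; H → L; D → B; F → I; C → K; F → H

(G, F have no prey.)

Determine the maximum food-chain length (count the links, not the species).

One longest chain: G → D → J → C → K → E.
It has 6 species and 5 links.

5 links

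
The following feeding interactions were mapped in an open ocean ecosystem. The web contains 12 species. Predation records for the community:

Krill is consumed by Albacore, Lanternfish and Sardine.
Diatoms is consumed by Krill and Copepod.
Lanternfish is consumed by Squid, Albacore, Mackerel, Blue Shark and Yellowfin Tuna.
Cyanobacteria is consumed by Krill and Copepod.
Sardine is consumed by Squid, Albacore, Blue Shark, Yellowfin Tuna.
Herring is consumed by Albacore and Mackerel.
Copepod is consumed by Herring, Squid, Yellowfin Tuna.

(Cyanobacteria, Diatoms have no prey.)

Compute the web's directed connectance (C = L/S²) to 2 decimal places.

The web has S = 12 species and L = 21 feeding links.
C = L / S² = 21 / 144 = 0.1458 ≈ 0.15.

C = 0.15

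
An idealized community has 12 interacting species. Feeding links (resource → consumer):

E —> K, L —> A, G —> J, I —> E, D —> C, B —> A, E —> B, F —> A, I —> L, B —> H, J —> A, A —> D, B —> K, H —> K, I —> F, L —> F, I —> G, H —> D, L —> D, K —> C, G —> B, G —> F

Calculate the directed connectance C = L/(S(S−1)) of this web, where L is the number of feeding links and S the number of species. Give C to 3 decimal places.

C = 0.167

The web has S = 12 species and L = 22 feeding links.
C = L / (S(S−1)) = 22 / 132 = 0.1667 ≈ 0.167.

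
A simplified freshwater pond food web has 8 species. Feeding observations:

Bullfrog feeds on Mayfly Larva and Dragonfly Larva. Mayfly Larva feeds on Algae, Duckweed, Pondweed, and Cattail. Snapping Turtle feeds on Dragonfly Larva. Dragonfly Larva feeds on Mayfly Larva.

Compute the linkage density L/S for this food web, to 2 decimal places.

There are L = 8 links among S = 8 species.
L/S = 8/8 = 1.0000 ≈ 1.00.

L/S = 1.00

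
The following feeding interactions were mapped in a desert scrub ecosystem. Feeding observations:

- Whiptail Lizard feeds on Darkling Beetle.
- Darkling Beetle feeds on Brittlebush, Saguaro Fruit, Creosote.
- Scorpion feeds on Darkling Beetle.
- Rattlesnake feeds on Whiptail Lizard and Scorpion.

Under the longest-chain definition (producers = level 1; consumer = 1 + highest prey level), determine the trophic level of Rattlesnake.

Trophic level 4

Brittlebush is a producer → level 1.
Darkling Beetle eats Brittlebush (level 1); other prey at levels: Creosote 1, Saguaro Fruit 1 → level 2.
Scorpion eats Darkling Beetle → level 3.
Rattlesnake eats Scorpion (level 3); other prey at levels: Whiptail Lizard 3 → level 4.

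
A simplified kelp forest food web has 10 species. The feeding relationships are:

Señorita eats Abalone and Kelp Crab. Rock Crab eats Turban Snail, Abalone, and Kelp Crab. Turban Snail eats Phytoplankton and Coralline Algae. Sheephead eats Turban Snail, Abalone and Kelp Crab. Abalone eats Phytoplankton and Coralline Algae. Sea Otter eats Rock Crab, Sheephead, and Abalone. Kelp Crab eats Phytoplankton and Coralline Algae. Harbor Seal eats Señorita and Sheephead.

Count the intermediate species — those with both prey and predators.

Intermediate species (has both prey and predators): Turban Snail, Kelp Crab, Abalone, Rock Crab, Señorita, Sheephead.
Count: 6.

6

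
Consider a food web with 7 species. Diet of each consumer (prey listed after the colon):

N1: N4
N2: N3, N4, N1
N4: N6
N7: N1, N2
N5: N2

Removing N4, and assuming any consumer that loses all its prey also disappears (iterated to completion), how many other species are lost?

1

Remove N4.
Round 1: N1 (all prey gone) → extinct.
No further losses. Total secondary extinctions: 1.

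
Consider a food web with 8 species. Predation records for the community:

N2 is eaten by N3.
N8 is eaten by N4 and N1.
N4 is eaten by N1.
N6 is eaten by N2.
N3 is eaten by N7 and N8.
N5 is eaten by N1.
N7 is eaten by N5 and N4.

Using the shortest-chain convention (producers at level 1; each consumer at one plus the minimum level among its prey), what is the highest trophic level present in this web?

5

Producers (level 1): N6.
Following each consumer down to its lowest-level prey: N6 → N2 → N3 → N7 → N4 (levels 1 through 5).
All prey of N4 (N7 4, N8 4) are at level 4 or above, so N4 is at level 1 + 4 = 5.
Every consumer has at least one prey at level 4 or below, so none exceeds level 5.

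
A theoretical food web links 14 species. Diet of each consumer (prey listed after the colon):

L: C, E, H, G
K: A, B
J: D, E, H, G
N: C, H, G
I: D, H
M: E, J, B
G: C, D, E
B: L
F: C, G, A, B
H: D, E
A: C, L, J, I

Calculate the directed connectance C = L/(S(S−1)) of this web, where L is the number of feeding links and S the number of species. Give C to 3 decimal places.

The web has S = 14 species and L = 32 feeding links.
C = L / (S(S−1)) = 32 / 182 = 0.1758 ≈ 0.176.

C = 0.176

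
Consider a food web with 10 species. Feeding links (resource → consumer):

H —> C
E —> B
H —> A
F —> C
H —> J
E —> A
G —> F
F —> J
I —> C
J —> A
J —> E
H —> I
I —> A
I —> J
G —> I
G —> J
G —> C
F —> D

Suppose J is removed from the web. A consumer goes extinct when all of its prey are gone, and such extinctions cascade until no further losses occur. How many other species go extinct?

2

Remove J.
Round 1: E (all prey gone) → extinct.
Round 2: B (all prey gone) → extinct.
No further losses. Total secondary extinctions: 2.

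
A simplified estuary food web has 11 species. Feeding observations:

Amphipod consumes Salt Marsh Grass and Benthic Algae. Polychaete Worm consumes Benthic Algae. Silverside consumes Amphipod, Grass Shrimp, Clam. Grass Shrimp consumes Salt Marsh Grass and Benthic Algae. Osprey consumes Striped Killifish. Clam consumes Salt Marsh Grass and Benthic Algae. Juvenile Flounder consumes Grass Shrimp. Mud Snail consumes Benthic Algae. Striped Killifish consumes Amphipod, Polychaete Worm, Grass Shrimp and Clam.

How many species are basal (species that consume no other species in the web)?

Basal species (no prey listed): Salt Marsh Grass, Benthic Algae.
Count: 2.

2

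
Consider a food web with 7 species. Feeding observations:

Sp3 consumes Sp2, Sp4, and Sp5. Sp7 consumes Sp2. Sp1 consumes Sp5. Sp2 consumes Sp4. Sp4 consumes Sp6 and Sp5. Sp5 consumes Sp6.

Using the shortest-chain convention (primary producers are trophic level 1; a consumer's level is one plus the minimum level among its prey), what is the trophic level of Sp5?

Sp6 is a producer → level 1.
Sp5 eats Sp6 → level 2.

Trophic level 2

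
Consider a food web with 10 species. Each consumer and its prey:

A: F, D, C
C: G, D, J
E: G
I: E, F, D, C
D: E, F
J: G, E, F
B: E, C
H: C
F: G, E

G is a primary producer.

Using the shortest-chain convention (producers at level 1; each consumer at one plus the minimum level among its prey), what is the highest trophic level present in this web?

3

Producers (level 1): G.
Following each consumer down to its lowest-level prey: G → E → B (levels 1 through 3).
All prey of B (E 2, C 2) are at level 2 or above, so B is at level 1 + 2 = 3.
Every consumer has at least one prey at level 2 or below, so none exceeds level 3.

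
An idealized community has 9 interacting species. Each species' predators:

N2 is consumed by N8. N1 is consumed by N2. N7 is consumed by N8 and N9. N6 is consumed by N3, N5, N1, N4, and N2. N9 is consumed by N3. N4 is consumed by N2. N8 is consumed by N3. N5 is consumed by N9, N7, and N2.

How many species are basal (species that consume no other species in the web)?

Basal species (no prey listed): N6.
Count: 1.

1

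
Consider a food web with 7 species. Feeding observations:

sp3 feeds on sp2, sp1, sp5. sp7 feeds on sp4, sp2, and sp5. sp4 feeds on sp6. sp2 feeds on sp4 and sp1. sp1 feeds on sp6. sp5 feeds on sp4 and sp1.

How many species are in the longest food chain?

4 species

One longest chain: sp6 → sp1 → sp2 → sp7.
It has 4 species and 3 links.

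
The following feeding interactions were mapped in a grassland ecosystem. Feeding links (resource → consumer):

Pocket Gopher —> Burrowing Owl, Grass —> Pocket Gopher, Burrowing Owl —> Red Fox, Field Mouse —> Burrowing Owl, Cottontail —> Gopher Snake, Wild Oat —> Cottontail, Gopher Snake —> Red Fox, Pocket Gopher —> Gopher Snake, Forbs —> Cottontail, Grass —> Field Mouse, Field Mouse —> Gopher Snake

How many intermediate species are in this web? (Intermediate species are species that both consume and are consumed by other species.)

5

Intermediate species (has both prey and predators): Field Mouse, Pocket Gopher, Cottontail, Gopher Snake, Burrowing Owl.
Count: 5.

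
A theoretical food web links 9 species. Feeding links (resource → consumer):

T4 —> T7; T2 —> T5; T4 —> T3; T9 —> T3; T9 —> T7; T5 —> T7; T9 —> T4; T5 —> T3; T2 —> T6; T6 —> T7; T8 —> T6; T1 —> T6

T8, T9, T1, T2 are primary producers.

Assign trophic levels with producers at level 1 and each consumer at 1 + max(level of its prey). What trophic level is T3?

Trophic level 3

T2 is a producer → level 1.
T5 eats T2 → level 2.
T3 eats T5 (level 2); other prey at levels: T9 1, T4 2 → level 3.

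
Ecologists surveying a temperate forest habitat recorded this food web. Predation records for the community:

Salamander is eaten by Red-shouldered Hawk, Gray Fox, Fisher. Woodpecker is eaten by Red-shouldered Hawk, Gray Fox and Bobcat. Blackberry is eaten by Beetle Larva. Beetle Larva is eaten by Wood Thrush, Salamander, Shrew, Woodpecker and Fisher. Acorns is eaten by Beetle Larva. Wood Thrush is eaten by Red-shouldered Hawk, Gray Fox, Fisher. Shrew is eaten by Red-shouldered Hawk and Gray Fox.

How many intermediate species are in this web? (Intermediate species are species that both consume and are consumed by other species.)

5

Intermediate species (has both prey and predators): Beetle Larva, Shrew, Wood Thrush, Salamander, Woodpecker.
Count: 5.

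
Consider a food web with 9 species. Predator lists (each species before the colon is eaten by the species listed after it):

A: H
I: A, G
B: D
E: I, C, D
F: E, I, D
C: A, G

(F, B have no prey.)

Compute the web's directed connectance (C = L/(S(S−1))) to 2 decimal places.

C = 0.17

The web has S = 9 species and L = 12 feeding links.
C = L / (S(S−1)) = 12 / 72 = 0.1667 ≈ 0.17.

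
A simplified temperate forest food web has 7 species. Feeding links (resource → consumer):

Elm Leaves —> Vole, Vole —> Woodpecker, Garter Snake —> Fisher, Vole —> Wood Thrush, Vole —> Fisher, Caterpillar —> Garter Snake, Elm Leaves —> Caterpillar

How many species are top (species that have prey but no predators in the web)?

Top species (has prey, but nothing eats it): Wood Thrush, Woodpecker, Fisher.
Count: 3.

3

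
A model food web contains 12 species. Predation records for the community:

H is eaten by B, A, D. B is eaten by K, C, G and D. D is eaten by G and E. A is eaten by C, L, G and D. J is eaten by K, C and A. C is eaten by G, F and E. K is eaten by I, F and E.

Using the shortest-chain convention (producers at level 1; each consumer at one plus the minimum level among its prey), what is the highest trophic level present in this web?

3

Producers (level 1): J, H.
Following each consumer down to its lowest-level prey: J → K → F (levels 1 through 3).
All prey of F (K 2, C 2) are at level 2 or above, so F is at level 1 + 2 = 3.
Every consumer has at least one prey at level 2 or below, so none exceeds level 3.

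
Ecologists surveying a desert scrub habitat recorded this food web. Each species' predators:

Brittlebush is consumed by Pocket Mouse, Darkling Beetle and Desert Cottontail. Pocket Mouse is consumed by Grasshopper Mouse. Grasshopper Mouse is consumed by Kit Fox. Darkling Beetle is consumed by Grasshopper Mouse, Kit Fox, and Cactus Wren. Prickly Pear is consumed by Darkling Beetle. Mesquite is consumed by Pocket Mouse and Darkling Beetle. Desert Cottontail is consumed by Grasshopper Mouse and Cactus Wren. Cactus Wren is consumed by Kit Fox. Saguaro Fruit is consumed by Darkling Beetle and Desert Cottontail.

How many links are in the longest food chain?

One longest chain: Saguaro Fruit → Desert Cottontail → Cactus Wren → Kit Fox.
It has 4 species and 3 links.

3 links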